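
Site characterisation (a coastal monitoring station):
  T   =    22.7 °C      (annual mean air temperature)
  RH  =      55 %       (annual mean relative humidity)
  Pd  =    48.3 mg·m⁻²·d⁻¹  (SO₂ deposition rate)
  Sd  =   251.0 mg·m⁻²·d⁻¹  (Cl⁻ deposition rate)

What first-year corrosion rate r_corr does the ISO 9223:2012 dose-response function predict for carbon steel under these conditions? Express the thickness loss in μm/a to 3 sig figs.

carbon steel: T>10 °C ⇒ hinge -0.054·(22.7−10) = -0.6858
  SO₂ term: 1.77·48.3^0.52·exp(0.02·55-0.6858) = 20.11
  Cl⁻ term: 0.102·251.0^0.62·exp(0.033·55+0.04·22.7) = 47.75
  r_corr = 20.11 + 47.75 = 67.87 μm/a

r_corr = 67.9 μm/a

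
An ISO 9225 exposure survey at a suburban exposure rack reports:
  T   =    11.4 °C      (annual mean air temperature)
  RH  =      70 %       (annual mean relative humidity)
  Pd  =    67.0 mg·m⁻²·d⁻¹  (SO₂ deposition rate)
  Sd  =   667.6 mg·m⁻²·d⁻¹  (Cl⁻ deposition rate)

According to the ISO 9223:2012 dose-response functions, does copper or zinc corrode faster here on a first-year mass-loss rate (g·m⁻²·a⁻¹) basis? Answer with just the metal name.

zinc

copper: f(T) = -0.080·(T−10) [T>10 °C] = -0.1120
  SO₂ term: 0.0053·67.0^0.26·exp(0.059·70-0.1120) = 0.8791
  Cl⁻ term: 0.01025·667.6^0.27·exp(0.036·70+0.049·11.4) = 1.289
  r_corr = 0.8791 + 1.289 = 2.168 μm/a
  mass loss = 2.168 μm/a × 8.96 g/cm³ = 19.43 g·m⁻²·a⁻¹
zinc: temperature factor f = -0.071·(1.4) = -0.0994
  Pd branch = 0.0129·Pd^0.44·e^(0.046·RH+f) = 1.859 μm/a
  Sd branch = 0.0175·Sd^0.57·e^(0.008·RH+0.085·T) = 3.289 μm/a
  r_corr = 1.859 + 3.289 = 5.148 μm/a
  mass loss = 5.148 μm/a × 7.14 g/cm³ = 36.76 g·m⁻²·a⁻¹
Ordering by g·m⁻²·a⁻¹: zinc (36.8) > copper (19.4)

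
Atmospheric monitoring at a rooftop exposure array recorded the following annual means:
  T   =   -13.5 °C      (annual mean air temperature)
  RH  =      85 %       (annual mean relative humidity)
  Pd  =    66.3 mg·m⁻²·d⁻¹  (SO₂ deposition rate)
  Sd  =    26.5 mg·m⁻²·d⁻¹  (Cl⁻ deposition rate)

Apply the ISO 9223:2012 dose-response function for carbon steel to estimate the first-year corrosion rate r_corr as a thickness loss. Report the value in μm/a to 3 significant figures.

carbon steel: f(T) = +0.150·(T−10) [T≤10 °C] = -3.5250
  SO₂ term: 1.77·66.3^0.52·exp(0.02·85-3.5250) = 2.527
  Cl⁻ term: 0.102·26.5^0.62·exp(0.033·85+0.04·-13.5) = 7.494
  r_corr = 2.527 + 7.494 = 10.02 μm/a

r_corr = 10.0 μm/a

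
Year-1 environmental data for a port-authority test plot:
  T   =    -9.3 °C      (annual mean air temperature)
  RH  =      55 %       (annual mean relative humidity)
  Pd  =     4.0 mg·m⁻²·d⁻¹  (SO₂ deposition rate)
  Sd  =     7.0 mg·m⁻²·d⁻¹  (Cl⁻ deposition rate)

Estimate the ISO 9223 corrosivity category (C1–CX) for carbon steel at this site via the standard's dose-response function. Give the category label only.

carbon steel: f(T) = +0.150·(T−10) [T≤10 °C] = -2.8950
  SO₂ term: 1.77·4.0^0.52·exp(0.02·55-2.8950) = 0.6046
  Sd branch = 0.102·Sd^0.62·e^(0.033·RH+0.04·T) = 1.443 μm/a
  r_corr = 0.6046 + 1.443 = 2.048 μm/a
Category bounds: 1.3…25 μm/a bracket r_corr ⇒ C2

C2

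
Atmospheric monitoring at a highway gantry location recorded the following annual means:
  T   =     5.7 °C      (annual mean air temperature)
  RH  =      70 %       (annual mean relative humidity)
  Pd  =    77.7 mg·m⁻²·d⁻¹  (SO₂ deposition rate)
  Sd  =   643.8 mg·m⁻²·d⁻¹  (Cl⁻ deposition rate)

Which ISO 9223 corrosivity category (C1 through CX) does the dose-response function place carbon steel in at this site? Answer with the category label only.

C5

carbon steel: temperature factor f = +0.150·(-4.3) = -0.6450
  SO₂ term: 1.77·77.7^0.52·exp(0.02·70-0.6450) = 36.21
  Sd branch = 0.102·Sd^0.62·e^(0.033·RH+0.04·T) = 71.16 μm/a
  sum: 36.21 + 71.16 → r_corr = 107.4 μm/a
107 μm/a falls in (80, 200] for carbon steel → category C5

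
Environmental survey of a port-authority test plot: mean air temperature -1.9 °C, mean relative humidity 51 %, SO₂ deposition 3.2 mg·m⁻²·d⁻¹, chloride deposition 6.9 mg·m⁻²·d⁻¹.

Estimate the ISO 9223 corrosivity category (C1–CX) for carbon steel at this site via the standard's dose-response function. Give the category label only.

C2

carbon steel: f(T) = +0.150·(T−10) [T≤10 °C] = -1.7850
  SO₂ term: 1.77·3.2^0.52·exp(0.02·51-1.7850) = 1.508
  Cl⁻ term: 0.102·6.9^0.62·exp(0.033·51+0.04·-1.9) = 1.685
  r_corr = 1.508 + 1.685 = 3.193 μm/a
3.19 μm/a falls in (1.3, 25] for carbon steel → category C2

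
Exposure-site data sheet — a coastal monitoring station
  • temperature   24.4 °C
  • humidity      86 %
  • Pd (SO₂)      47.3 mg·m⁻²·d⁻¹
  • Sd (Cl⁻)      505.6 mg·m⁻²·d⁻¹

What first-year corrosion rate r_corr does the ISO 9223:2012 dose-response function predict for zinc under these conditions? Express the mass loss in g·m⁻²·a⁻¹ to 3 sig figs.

r_corr = 78.2 g·m⁻²·a⁻¹

zinc: T>10 °C ⇒ hinge -0.071·(24.4−10) = -1.0224
  Pd branch = 0.0129·Pd^0.44·e^(0.046·RH+f) = 1.323 μm/a
  Cl⁻ term: 0.0175·505.6^0.57·exp(0.008·86+0.085·24.4) = 9.632
  sum: 1.323 + 9.632 → r_corr = 10.96 μm/a
Convert to mass loss: 10.96 μm/a × 7.14 g/cm³ = 78.22 g·m⁻²·a⁻¹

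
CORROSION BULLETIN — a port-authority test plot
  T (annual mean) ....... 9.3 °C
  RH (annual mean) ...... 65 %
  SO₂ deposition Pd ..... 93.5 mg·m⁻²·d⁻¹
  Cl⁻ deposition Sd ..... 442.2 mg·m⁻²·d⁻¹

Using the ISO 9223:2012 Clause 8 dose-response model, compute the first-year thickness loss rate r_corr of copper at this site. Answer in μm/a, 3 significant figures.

copper: temperature factor f = +0.126·(-0.7) = -0.0882
  SO₂ term: 0.0053·93.5^0.26·exp(0.059·65-0.0882) = 0.731
  Cl⁻ term: 0.01025·442.2^0.27·exp(0.036·65+0.049·9.3) = 0.8694
  sum: 0.731 + 0.8694 → r_corr = 1.6 μm/a

r_corr = 1.60 μm/a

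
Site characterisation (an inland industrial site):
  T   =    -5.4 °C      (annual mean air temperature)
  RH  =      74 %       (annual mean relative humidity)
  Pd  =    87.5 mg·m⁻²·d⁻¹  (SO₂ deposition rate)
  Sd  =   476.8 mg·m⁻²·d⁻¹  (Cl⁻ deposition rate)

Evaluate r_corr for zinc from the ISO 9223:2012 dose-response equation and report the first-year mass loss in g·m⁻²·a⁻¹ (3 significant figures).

r_corr = 15.8 g·m⁻²·a⁻¹

zinc: temperature factor f = +0.038·(-15.4) = -0.5852
  Pd branch = 0.0129·Pd^0.44·e^(0.046·RH+f) = 1.546 μm/a
  Cl⁻ term: 0.0175·476.8^0.57·exp(0.008·74+0.085·-5.4) = 0.6721
  r_corr = 1.546 + 0.6721 = 2.218 μm/a
Convert to mass loss: 2.218 μm/a × 7.14 g/cm³ = 15.84 g·m⁻²·a⁻¹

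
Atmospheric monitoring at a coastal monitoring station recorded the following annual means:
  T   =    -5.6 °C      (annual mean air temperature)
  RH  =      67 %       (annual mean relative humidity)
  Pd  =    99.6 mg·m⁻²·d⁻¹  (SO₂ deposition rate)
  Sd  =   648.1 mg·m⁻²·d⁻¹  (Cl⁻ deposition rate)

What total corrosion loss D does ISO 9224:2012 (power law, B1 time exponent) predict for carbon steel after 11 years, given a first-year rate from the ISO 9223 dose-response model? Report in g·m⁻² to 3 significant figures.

carbon steel: temperature factor f = +0.150·(-15.6) = -2.3400
  SO₂ term: 1.77·99.6^0.52·exp(0.02·67-2.3400) = 7.125
  Sd branch = 0.102·Sd^0.62·e^(0.033·RH+0.04·T) = 41.19 μm/a
  sum: 7.125 + 41.19 → r_corr = 48.31 μm/a
Long-term exponent b (ISO 9224 Table 2, B1) = 0.523
  D(11) = 48.31 × 11^0.523 = 48.31 × 3.505 = 169.3 μm
  Mass loss = 169.3 μm × 7.85 g/cm³ = 1329 g·m⁻²

D(11) = 1.33e+03 g·m⁻²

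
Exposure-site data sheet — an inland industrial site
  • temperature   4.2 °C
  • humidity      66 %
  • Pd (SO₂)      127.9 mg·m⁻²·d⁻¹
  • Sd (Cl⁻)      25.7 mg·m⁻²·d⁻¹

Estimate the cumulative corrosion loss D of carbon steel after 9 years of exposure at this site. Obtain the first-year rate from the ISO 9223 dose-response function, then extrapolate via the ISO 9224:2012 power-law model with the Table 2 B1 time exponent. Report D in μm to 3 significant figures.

carbon steel: T≤10 °C ⇒ hinge +0.150·(4.2−10) = -0.8700
  sulphur-dioxide contribution → 34.59 μm/a
  chloride contribution → 7.973 μm/a
  total first-year rate 42.57 μm/a
Long-term exponent b (ISO 9224 Table 2, B1) = 0.523
  D(9) = 42.57 × 9^0.523 = 42.57 × 3.156 = 134.3 μm

D(9) = 134 μm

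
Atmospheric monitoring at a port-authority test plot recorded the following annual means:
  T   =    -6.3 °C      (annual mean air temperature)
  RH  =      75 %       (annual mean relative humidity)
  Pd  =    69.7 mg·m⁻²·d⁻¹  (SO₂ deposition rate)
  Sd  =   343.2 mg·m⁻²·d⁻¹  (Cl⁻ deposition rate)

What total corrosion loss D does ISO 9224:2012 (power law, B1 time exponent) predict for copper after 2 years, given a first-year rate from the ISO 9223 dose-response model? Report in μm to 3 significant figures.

D(2) = 1.13 μm

copper: T≤10 °C ⇒ hinge +0.126·(-6.3−10) = -2.0538
  Pd branch = 0.0053·Pd^0.26·e^(0.059·RH+f) = 0.1711 μm/a
  Sd branch = 0.01025·Sd^0.27·e^(0.036·RH+0.049·T) = 0.5418 μm/a
  r_corr = 0.1711 + 0.5418 = 0.7129 μm/a
Long-term exponent b (ISO 9224 Table 2, B1) = 0.667
  D(2) = 0.7129 × 2^0.667 = 0.7129 × 1.588 = 1.132 μm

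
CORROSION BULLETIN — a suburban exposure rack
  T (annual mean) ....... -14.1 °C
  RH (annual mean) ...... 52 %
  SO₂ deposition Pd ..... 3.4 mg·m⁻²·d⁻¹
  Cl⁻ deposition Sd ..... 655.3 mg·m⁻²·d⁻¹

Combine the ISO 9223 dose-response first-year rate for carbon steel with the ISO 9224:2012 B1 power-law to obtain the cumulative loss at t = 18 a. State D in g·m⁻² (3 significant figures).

carbon steel: temperature factor f = +0.150·(-24.1) = -3.6150
  Pd branch = 1.77·Pd^0.52·e^(0.02·RH+f) = 0.2547 μm/a
  Cl⁻ term: 0.102·655.3^0.62·exp(0.033·52+0.04·-14.1) = 17.99
  sum: 0.2547 + 17.99 → r_corr = 18.25 μm/a
ISO 9224: D(t) = r_corr · t^b with b = 0.523 (carbon steel, B1)
  D(18) = 18.25 × 18^0.523 = 18.25 × 4.534 = 82.74 μm
  Mass loss = 82.74 μm × 7.85 g/cm³ = 649.5 g·m⁻²

D(18) = 650 g·m⁻²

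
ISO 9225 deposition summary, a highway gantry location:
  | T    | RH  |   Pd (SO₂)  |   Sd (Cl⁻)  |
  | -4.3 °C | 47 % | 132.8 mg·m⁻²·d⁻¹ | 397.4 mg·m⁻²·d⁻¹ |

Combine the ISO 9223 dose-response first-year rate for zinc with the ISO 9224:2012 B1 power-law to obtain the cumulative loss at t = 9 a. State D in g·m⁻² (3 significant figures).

D(9) = 46.7 g·m⁻²

zinc: T≤10 °C ⇒ hinge +0.038·(-4.3−10) = -0.5434
  SO₂ term: 0.0129·132.8^0.44·exp(0.046·47-0.5434) = 0.5594
  Sd branch = 0.0175·Sd^0.57·e^(0.008·RH+0.085·T) = 0.536 μm/a
  r_corr = 0.5594 + 0.536 = 1.095 μm/a
Power-law: D(9) = r_corr · 9^0.813
  D(9) = 1.095 × 9^0.813 = 1.095 × 5.968 = 6.537 μm
  Mass loss = 6.537 μm × 7.14 g/cm³ = 46.67 g·m⁻²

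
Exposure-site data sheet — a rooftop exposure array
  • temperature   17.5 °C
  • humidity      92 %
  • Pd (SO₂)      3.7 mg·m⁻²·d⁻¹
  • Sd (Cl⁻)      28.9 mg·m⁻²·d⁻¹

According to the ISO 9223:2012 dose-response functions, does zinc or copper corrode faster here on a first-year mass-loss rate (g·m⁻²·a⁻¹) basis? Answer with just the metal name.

copper

zinc: T>10 °C ⇒ hinge -0.071·(17.5−10) = -0.5325
  sulphur-dioxide contribution → 0.9274 μm/a
  chloride contribution → 1.1 μm/a
  ⇒ r_corr(zinc) = 2.027 μm/a
  mass loss = 2.027 μm/a × 7.14 g/cm³ = 14.48 g·m⁻²·a⁻¹
copper: temperature factor f = -0.080·(7.5) = -0.6000
  sulphur-dioxide contribution → 0.9306 μm/a
  chloride contribution → 1.644 μm/a
  total first-year rate 2.575 μm/a
  mass loss = 2.575 μm/a × 8.96 g/cm³ = 23.07 g·m⁻²·a⁻¹
Ordering by g·m⁻²·a⁻¹: copper (23.1) > zinc (14.5)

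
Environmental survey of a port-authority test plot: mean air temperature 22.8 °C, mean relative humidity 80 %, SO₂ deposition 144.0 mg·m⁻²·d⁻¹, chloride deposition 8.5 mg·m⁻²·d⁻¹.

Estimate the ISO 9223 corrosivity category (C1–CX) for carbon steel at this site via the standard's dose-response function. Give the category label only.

carbon steel: temperature factor f = -0.054·(12.8) = -0.6912
  sulphur-dioxide contribution → 58.21 μm/a
  chloride contribution → 13.41 μm/a
  ⇒ r_corr(carbon steel) = 71.62 μm/a
ISO 9223 Table 2 (carbon steel): 50 < 71.6 ≤ 80 μm/a ⇒ C4

C4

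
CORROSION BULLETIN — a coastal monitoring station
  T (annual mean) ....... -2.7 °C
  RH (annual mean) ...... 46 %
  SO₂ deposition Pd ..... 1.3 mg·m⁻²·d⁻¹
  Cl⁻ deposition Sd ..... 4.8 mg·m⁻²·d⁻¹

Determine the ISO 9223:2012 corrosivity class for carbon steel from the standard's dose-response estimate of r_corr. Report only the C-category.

C2

carbon steel: f(T) = +0.150·(T−10) [T≤10 °C] = -1.9050
  SO₂ term: 1.77·1.3^0.52·exp(0.02·46-1.9050) = 0.7576
  Sd branch = 0.102·Sd^0.62·e^(0.033·RH+0.04·T) = 1.105 μm/a
  r_corr = 0.7576 + 1.105 = 1.863 μm/a
ISO 9223 Table 2 (carbon steel): 1.3 < 1.86 ≤ 25 μm/a ⇒ C2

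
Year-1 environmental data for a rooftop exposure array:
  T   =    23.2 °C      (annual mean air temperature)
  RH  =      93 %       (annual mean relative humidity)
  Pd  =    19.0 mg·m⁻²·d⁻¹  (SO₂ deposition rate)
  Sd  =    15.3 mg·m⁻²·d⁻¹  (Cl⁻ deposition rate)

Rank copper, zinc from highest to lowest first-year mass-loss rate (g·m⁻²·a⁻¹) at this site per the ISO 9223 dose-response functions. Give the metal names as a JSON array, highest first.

copper: temperature factor f = -0.080·(13.2) = -1.0560
  Pd branch = 0.0053·Pd^0.26·e^(0.059·RH+f) = 0.9574 μm/a
  Cl⁻ term: 0.01025·15.3^0.27·exp(0.036·93+0.049·23.2) = 1.898
  sum: 0.9574 + 1.898 → r_corr = 2.856 μm/a
  mass loss = 2.856 μm/a × 8.96 g/cm³ = 25.59 g·m⁻²·a⁻¹
zinc: f(T) = -0.071·(T−10) [T>10 °C] = -0.9372
  Pd branch = 0.0129·Pd^0.44·e^(0.046·RH+f) = 1.331 μm/a
  Sd branch = 0.0175·Sd^0.57·e^(0.008·RH+0.085·T) = 1.253 μm/a
  r_corr = 1.331 + 1.253 = 2.584 μm/a
  mass loss = 2.584 μm/a × 7.14 g/cm³ = 18.45 g·m⁻²·a⁻¹
Ordering by g·m⁻²·a⁻¹: copper (25.6) > zinc (18.4)

["copper", "zinc"]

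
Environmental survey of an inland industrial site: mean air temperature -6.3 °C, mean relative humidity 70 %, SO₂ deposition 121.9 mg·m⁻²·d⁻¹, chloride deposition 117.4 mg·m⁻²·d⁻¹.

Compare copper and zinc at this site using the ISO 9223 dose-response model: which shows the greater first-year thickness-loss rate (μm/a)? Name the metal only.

zinc

copper: T≤10 °C ⇒ hinge +0.126·(-6.3−10) = -2.0538
  sulphur-dioxide contribution → 0.1473 μm/a
  chloride contribution → 0.3388 μm/a
  ⇒ r_corr(copper) = 0.4861 μm/a
zinc: temperature factor f = +0.038·(-16.3) = -0.6194
  sulphur-dioxide contribution → 1.438 μm/a
  chloride contribution → 0.2713 μm/a
  total first-year rate 1.71 μm/a
Ordering by μm/a: zinc (1.71) > copper (0.486)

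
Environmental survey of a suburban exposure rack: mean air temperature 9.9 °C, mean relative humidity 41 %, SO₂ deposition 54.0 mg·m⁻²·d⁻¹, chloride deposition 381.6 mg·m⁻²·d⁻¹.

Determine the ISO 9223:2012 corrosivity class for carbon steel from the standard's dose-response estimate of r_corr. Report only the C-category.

C4

carbon steel: f(T) = +0.150·(T−10) [T≤10 °C] = -0.0150
  sulphur-dioxide contribution → 31.51 μm/a
  chloride contribution → 23.38 μm/a
  ⇒ r_corr(carbon steel) = 54.88 μm/a
54.9 μm/a falls in (50, 80] for carbon steel → category C4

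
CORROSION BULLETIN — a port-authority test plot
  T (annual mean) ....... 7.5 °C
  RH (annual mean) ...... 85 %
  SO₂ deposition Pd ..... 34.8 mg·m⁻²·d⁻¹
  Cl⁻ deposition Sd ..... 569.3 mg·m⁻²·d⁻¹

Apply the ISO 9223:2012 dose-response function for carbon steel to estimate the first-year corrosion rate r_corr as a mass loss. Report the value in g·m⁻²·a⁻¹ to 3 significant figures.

r_corr = 1.24e+03 g·m⁻²·a⁻¹

carbon steel: T≤10 °C ⇒ hinge +0.150·(7.5−10) = -0.3750
  Pd branch = 1.77·Pd^0.52·e^(0.02·RH+f) = 42.17 μm/a
  Sd branch = 0.102·Sd^0.62·e^(0.033·RH+0.04·T) = 116.3 μm/a
  sum: 42.17 + 116.3 → r_corr = 158.4 μm/a
Convert to mass loss: 158.4 μm/a × 7.85 g/cm³ = 1244 g·m⁻²·a⁻¹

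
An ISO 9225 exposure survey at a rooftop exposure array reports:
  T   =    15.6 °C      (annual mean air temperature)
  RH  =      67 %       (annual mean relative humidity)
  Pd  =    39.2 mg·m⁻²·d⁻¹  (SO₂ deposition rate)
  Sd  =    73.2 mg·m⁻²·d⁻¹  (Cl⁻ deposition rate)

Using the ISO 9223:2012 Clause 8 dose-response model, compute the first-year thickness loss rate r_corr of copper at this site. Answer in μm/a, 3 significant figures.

r_corr = 1.24 μm/a

copper: f(T) = -0.080·(T−10) [T>10 °C] = -0.4480
  sulphur-dioxide contribution → 0.4579 μm/a
  chloride contribution → 0.7828 μm/a
  total first-year rate 1.241 μm/a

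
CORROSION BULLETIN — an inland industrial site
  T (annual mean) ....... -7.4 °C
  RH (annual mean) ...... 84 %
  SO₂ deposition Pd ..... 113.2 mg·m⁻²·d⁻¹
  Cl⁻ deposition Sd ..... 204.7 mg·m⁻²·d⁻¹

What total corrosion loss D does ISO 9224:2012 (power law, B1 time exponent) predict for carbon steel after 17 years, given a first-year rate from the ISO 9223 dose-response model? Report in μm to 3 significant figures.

carbon steel: temperature factor f = +0.150·(-17.4) = -2.6100
  Pd branch = 1.77·Pd^0.52·e^(0.02·RH+f) = 8.167 μm/a
  Sd branch = 0.102·Sd^0.62·e^(0.033·RH+0.04·T) = 32.87 μm/a
  r_corr = 8.167 + 32.87 = 41.04 μm/a
Long-term exponent b (ISO 9224 Table 2, B1) = 0.523
  D(17) = 41.04 × 17^0.523 = 41.04 × 4.401 = 180.6 μm

D(17) = 181 μm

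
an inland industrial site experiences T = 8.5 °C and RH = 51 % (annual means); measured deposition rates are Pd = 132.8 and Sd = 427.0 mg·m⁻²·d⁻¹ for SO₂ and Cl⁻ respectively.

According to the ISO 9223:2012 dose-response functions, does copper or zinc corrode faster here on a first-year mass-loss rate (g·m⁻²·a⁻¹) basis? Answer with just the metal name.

zinc

copper: T≤10 °C ⇒ hinge +0.126·(8.5−10) = -0.1890
  sulphur-dioxide contribution → 0.317 μm/a
  chloride contribution → 0.5003 μm/a
  ⇒ r_corr(copper) = 0.8172 μm/a
  mass loss = 0.8172 μm/a × 8.96 g/cm³ = 7.322 g·m⁻²·a⁻¹
zinc: temperature factor f = +0.038·(-1.5) = -0.0570
  sulphur-dioxide contribution → 1.094 μm/a
  chloride contribution → 1.711 μm/a
  total first-year rate 2.805 μm/a
  mass loss = 2.805 μm/a × 7.14 g/cm³ = 20.03 g·m⁻²·a⁻¹
Ordering by g·m⁻²·a⁻¹: zinc (20) > copper (7.32)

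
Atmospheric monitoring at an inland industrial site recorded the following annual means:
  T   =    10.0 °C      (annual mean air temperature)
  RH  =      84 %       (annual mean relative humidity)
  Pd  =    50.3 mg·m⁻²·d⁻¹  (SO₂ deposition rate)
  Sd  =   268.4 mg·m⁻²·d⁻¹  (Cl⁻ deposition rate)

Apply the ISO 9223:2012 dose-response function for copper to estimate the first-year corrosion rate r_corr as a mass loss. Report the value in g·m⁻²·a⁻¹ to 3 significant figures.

copper: temperature factor f = +0.126·(0.0) = +0.0000
  sulphur-dioxide contribution → 2.085 μm/a
  chloride contribution → 1.558 μm/a
  ⇒ r_corr(copper) = 3.643 μm/a
Convert to mass loss: 3.643 μm/a × 8.96 g/cm³ = 32.64 g·m⁻²·a⁻¹

r_corr = 32.6 g·m⁻²·a⁻¹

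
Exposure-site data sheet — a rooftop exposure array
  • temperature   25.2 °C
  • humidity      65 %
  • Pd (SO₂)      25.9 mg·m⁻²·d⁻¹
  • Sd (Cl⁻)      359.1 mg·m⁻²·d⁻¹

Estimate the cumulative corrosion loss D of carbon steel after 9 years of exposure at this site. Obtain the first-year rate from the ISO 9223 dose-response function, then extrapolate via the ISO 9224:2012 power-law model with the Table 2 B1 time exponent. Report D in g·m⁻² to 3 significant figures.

D(9) = 2.65e+03 g·m⁻²

carbon steel: f(T) = -0.054·(T−10) [T>10 °C] = -0.8208
  Pd branch = 1.77·Pd^0.52·e^(0.02·RH+f) = 15.52 μm/a
  Sd branch = 0.102·Sd^0.62·e^(0.033·RH+0.04·T) = 91.66 μm/a
  sum: 15.52 + 91.66 → r_corr = 107.2 μm/a
Long-term exponent b (ISO 9224 Table 2, B1) = 0.523
  D(9) = 107.2 × 9^0.523 = 107.2 × 3.156 = 338.2 μm
  Mass loss = 338.2 μm × 7.85 g/cm³ = 2655 g·m⁻²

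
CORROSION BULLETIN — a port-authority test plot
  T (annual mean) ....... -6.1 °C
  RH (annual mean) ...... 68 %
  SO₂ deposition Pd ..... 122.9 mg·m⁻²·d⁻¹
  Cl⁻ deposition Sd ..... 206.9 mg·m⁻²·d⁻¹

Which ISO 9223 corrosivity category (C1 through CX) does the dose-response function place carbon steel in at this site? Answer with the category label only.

carbon steel: T≤10 °C ⇒ hinge +0.150·(-6.1−10) = -2.4150
  sulphur-dioxide contribution → 7.522 μm/a
  chloride contribution → 20.56 μm/a
  ⇒ r_corr(carbon steel) = 28.08 μm/a
Category bounds: 25…50 μm/a bracket r_corr ⇒ C3

C3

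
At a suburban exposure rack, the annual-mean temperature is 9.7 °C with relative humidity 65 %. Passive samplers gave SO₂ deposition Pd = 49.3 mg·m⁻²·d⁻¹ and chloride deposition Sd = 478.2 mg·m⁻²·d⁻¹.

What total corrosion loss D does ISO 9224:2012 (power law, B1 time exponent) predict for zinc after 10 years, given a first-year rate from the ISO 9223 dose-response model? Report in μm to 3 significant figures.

zinc: temperature factor f = +0.038·(-0.3) = -0.0114
  sulphur-dioxide contribution → 1.409 μm/a
  chloride contribution → 2.261 μm/a
  ⇒ r_corr(zinc) = 3.671 μm/a
Long-term exponent b (ISO 9224 Table 2, B1) = 0.813
  D(10) = 3.671 × 10^0.813 = 3.671 × 6.501 = 23.86 μm

D(10) = 23.9 μm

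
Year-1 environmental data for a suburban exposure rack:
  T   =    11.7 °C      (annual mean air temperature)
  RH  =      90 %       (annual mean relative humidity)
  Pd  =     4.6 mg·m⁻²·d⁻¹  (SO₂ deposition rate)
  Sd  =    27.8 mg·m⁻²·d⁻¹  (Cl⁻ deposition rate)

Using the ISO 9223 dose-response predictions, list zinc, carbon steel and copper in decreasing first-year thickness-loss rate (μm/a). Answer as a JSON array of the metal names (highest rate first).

zinc: temperature factor f = -0.071·(1.7) = -0.1207
  Pd branch = 0.0129·Pd^0.44·e^(0.046·RH+f) = 1.405 μm/a
  Sd branch = 0.0175·Sd^0.57·e^(0.008·RH+0.085·T) = 0.6468 μm/a
  r_corr = 1.405 + 0.6468 = 2.052 μm/a
carbon steel: temperature factor f = -0.054·(1.7) = -0.0918
  Pd branch = 1.77·Pd^0.52·e^(0.02·RH+f) = 21.6 μm/a
  Sd branch = 0.102·Sd^0.62·e^(0.033·RH+0.04·T) = 24.95 μm/a
  r_corr = 21.6 + 24.95 = 46.55 μm/a
copper: f(T) = -0.080·(T−10) [T>10 °C] = -0.1360
  SO₂ term: 0.0053·4.6^0.26·exp(0.059·90-0.1360) = 1.392
  Sd branch = 0.01025·Sd^0.27·e^(0.036·RH+0.049·T) = 1.139 μm/a
  r_corr = 1.392 + 1.139 = 2.531 μm/a
Ordering by μm/a: carbon steel (46.5) > copper (2.53) > zinc (2.05)

["carbon steel", "copper", "zinc"]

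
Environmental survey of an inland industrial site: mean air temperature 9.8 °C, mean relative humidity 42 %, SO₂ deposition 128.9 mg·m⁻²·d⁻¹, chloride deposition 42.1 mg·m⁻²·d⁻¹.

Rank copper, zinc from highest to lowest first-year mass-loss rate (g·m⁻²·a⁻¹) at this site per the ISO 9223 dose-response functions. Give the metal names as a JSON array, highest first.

["zinc", "copper"]

copper: temperature factor f = +0.126·(-0.2) = -0.0252
  sulphur-dioxide contribution → 0.2179 μm/a
  chloride contribution → 0.2063 μm/a
  ⇒ r_corr(copper) = 0.4242 μm/a
  mass loss = 0.4242 μm/a × 8.96 g/cm³ = 3.8 g·m⁻²·a⁻¹
zinc: temperature factor f = +0.038·(-0.2) = -0.0076
  sulphur-dioxide contribution → 0.7496 μm/a
  chloride contribution → 0.4749 μm/a
  ⇒ r_corr(zinc) = 1.225 μm/a
  mass loss = 1.225 μm/a × 7.14 g/cm³ = 8.743 g·m⁻²·a⁻¹
Ordering by g·m⁻²·a⁻¹: zinc (8.74) > copper (3.8)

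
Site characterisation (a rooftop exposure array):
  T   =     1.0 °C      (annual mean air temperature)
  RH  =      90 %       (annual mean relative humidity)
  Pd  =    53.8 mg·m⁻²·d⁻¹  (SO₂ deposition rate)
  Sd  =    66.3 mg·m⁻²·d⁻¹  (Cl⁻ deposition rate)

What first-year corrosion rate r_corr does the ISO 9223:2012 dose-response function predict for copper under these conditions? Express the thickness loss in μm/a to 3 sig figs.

copper: f(T) = +0.126·(T−10) [T≤10 °C] = -1.1340
  Pd branch = 0.0053·Pd^0.26·e^(0.059·RH+f) = 0.9725 μm/a
  Cl⁻ term: 0.01025·66.3^0.27·exp(0.036·90+0.049·1.0) = 0.853
  sum: 0.9725 + 0.853 → r_corr = 1.825 μm/a

r_corr = 1.83 μm/a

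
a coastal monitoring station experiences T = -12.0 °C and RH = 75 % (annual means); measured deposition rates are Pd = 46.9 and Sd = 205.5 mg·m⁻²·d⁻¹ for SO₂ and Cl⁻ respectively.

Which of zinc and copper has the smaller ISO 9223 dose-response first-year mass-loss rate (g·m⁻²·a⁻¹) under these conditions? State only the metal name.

copper

zinc: f(T) = +0.038·(T−10) [T≤10 °C] = -0.8360
  Pd branch = 0.0129·Pd^0.44·e^(0.046·RH+f) = 0.9575 μm/a
  Cl⁻ term: 0.0175·205.5^0.57·exp(0.008·75+0.085·-12.0) = 0.2393
  r_corr = 0.9575 + 0.2393 = 1.197 μm/a
  mass loss = 1.197 μm/a × 7.14 g/cm³ = 8.545 g·m⁻²·a⁻¹
copper: f(T) = +0.126·(T−10) [T≤10 °C] = -2.7720
  SO₂ term: 0.0053·46.9^0.26·exp(0.059·75-2.7720) = 0.07528
  Cl⁻ term: 0.01025·205.5^0.27·exp(0.036·75+0.049·-12.0) = 0.3568
  sum: 0.07528 + 0.3568 → r_corr = 0.4321 μm/a
  mass loss = 0.4321 μm/a × 8.96 g/cm³ = 3.871 g·m⁻²·a⁻¹
Ordering by g·m⁻²·a⁻¹: zinc (8.55) > copper (3.87)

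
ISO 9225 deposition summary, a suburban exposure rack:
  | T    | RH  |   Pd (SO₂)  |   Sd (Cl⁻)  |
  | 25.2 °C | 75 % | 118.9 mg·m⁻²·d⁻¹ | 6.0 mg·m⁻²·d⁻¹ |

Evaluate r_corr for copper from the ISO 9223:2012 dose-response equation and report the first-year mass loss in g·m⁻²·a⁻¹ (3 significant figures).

r_corr = 11.7 g·m⁻²·a⁻¹

copper: T>10 °C ⇒ hinge -0.080·(25.2−10) = -1.2160
  sulphur-dioxide contribution → 0.4544 μm/a
  chloride contribution → 0.8505 μm/a
  ⇒ r_corr(copper) = 1.305 μm/a
Convert to mass loss: 1.305 μm/a × 8.96 g/cm³ = 11.69 g·m⁻²·a⁻¹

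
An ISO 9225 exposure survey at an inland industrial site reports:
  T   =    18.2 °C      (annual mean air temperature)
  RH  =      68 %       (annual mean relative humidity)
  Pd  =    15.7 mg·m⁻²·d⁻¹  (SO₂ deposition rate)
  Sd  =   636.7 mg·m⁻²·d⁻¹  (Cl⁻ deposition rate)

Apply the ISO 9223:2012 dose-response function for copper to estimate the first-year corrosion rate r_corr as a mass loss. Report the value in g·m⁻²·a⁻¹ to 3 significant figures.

copper: temperature factor f = -0.080·(8.2) = -0.6560
  Pd branch = 0.0053·Pd^0.26·e^(0.059·RH+f) = 0.311 μm/a
  Sd branch = 0.01025·Sd^0.27·e^(0.036·RH+0.049·T) = 1.653 μm/a
  r_corr = 0.311 + 1.653 = 1.964 μm/a
Convert to mass loss: 1.964 μm/a × 8.96 g/cm³ = 17.6 g·m⁻²·a⁻¹

r_corr = 17.6 g·m⁻²·a⁻¹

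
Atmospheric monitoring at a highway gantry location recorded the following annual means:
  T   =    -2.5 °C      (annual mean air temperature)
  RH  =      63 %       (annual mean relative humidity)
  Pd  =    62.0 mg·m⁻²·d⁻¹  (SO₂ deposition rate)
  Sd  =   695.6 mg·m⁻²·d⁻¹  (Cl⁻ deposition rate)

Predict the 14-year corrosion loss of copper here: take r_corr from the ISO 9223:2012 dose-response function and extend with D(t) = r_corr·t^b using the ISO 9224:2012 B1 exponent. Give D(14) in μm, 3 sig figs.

D(14) = 3.75 μm

copper: T≤10 °C ⇒ hinge +0.126·(-2.5−10) = -1.5750
  sulphur-dioxide contribution → 0.132 μm/a
  chloride contribution → 0.5128 μm/a
  ⇒ r_corr(copper) = 0.6448 μm/a
Power-law: D(14) = r_corr · 14^0.667
  D(14) = 0.6448 × 14^0.667 = 0.6448 × 5.814 = 3.749 μm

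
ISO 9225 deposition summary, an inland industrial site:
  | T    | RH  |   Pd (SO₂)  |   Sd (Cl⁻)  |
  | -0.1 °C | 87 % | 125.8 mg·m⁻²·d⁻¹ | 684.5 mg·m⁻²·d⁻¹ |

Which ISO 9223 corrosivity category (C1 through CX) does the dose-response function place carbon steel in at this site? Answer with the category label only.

carbon steel: f(T) = +0.150·(T−10) [T≤10 °C] = -1.5150
  Pd branch = 1.77·Pd^0.52·e^(0.02·RH+f) = 27.39 μm/a
  Sd branch = 0.102·Sd^0.62·e^(0.033·RH+0.04·T) = 102.7 μm/a
  sum: 27.39 + 102.7 → r_corr = 130.1 μm/a
Category bounds: 80…200 μm/a bracket r_corr ⇒ C5

C5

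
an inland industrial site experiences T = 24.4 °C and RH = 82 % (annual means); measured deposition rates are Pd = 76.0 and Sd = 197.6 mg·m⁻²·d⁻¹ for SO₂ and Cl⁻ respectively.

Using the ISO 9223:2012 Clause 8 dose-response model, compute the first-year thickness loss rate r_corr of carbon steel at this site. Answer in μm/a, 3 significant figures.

carbon steel: f(T) = -0.054·(T−10) [T>10 °C] = -0.7776
  Pd branch = 1.77·Pd^0.52·e^(0.02·RH+f) = 39.86 μm/a
  Sd branch = 0.102·Sd^0.62·e^(0.033·RH+0.04·T) = 107.4 μm/a
  r_corr = 39.86 + 107.4 = 147.3 μm/a

r_corr = 147 μm/a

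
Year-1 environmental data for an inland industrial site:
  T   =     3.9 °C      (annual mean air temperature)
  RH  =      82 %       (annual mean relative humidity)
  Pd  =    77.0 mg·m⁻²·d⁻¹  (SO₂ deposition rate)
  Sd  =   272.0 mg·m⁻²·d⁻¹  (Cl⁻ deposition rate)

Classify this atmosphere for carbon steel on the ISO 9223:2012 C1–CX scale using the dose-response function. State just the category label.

C5

carbon steel: f(T) = +0.150·(T−10) [T≤10 °C] = -0.9150
  sulphur-dioxide contribution → 34.98 μm/a
  chloride contribution → 57.67 μm/a
  total first-year rate 92.65 μm/a
Category bounds: 80…200 μm/a bracket r_corr ⇒ C5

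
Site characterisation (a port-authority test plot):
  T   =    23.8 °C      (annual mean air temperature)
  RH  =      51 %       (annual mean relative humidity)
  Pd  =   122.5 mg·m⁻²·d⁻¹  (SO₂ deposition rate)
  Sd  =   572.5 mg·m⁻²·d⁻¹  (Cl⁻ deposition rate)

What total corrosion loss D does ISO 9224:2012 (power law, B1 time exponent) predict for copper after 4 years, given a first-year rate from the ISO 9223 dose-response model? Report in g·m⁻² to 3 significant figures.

D(4) = 28.7 g·m⁻²

copper: T>10 °C ⇒ hinge -0.080·(23.8−10) = -1.1040
  sulphur-dioxide contribution → 0.1243 μm/a
  chloride contribution → 1.146 μm/a
  total first-year rate 1.27 μm/a
Power-law: D(4) = r_corr · 4^0.667
  D(4) = 1.27 × 4^0.667 = 1.27 × 2.521 = 3.202 μm
  Mass loss = 3.202 μm × 8.96 g/cm³ = 28.69 g·m⁻²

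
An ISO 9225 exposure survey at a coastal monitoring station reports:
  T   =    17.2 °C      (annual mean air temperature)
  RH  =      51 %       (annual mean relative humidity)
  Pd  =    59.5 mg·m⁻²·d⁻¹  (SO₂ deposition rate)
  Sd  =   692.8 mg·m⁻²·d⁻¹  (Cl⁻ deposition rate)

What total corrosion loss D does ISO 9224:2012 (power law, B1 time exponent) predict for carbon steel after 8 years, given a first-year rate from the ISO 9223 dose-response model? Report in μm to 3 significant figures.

carbon steel: temperature factor f = -0.054·(7.2) = -0.3888
  SO₂ term: 1.77·59.5^0.52·exp(0.02·51-0.3888) = 27.85
  Cl⁻ term: 0.102·692.8^0.62·exp(0.033·51+0.04·17.2) = 63.02
  r_corr = 27.85 + 63.02 = 90.87 μm/a
Long-term exponent b (ISO 9224 Table 2, B1) = 0.523
  D(8) = 90.87 × 8^0.523 = 90.87 × 2.967 = 269.6 μm

D(8) = 270 μm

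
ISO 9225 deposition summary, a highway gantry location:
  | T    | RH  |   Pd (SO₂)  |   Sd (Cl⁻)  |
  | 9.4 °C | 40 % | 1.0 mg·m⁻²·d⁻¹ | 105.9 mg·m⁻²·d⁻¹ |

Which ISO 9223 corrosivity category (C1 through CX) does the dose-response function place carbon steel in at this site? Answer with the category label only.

C2

carbon steel: temperature factor f = +0.150·(-0.6) = -0.0900
  sulphur-dioxide contribution → 3.6 μm/a
  chloride contribution → 10.01 μm/a
  total first-year rate 13.61 μm/a
Category bounds: 1.3…25 μm/a bracket r_corr ⇒ C2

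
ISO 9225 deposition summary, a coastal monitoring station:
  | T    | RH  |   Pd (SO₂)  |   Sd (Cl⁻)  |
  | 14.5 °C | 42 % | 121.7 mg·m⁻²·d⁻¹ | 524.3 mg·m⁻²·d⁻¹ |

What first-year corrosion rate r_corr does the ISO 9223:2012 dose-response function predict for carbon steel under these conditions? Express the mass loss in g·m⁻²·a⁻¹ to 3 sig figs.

r_corr = 584 g·m⁻²·a⁻¹

carbon steel: temperature factor f = -0.054·(4.5) = -0.2430
  sulphur-dioxide contribution → 39.05 μm/a
  chloride contribution → 35.36 μm/a
  ⇒ r_corr(carbon steel) = 74.41 μm/a
Convert to mass loss: 74.41 μm/a × 7.85 g/cm³ = 584.1 g·m⁻²·a⁻¹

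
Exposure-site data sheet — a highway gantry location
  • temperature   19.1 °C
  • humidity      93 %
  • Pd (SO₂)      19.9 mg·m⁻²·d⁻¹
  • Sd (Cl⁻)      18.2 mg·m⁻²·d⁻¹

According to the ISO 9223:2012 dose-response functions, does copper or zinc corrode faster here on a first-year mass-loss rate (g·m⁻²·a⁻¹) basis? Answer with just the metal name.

copper: temperature factor f = -0.080·(9.1) = -0.7280
  SO₂ term: 0.0053·19.9^0.26·exp(0.059·93-0.7280) = 1.345
  Cl⁻ term: 0.01025·18.2^0.27·exp(0.036·93+0.049·19.1) = 1.627
  sum: 1.345 + 1.627 → r_corr = 2.972 μm/a
  mass loss = 2.972 μm/a × 8.96 g/cm³ = 26.63 g·m⁻²·a⁻¹
zinc: f(T) = -0.071·(T−10) [T>10 °C] = -0.6461
  Pd branch = 0.0129·Pd^0.44·e^(0.046·RH+f) = 1.817 μm/a
  Cl⁻ term: 0.0175·18.2^0.57·exp(0.008·93+0.085·19.1) = 0.976
  r_corr = 1.817 + 0.976 = 2.793 μm/a
  mass loss = 2.793 μm/a × 7.14 g/cm³ = 19.94 g·m⁻²·a⁻¹
Ordering by g·m⁻²·a⁻¹: copper (26.6) > zinc (19.9)

copper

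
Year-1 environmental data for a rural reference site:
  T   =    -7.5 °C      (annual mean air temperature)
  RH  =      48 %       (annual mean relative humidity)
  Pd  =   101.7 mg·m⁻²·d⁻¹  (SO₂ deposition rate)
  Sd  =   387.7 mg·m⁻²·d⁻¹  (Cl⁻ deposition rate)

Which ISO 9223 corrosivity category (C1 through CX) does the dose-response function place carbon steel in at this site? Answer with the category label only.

carbon steel: T≤10 °C ⇒ hinge +0.150·(-7.5−10) = -2.6250
  Pd branch = 1.77·Pd^0.52·e^(0.02·RH+f) = 3.704 μm/a
  Sd branch = 0.102·Sd^0.62·e^(0.033·RH+0.04·T) = 14.83 μm/a
  r_corr = 3.704 + 14.83 = 18.53 μm/a
18.5 μm/a falls in (1.3, 25] for carbon steel → category C2

C2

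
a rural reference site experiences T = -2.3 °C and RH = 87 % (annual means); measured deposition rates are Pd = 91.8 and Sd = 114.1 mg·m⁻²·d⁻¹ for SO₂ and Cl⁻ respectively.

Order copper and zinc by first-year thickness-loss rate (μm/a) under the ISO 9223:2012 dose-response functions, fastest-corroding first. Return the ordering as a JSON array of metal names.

["zinc", "copper"]

copper: T≤10 °C ⇒ hinge +0.126·(-2.3−10) = -1.5498
  SO₂ term: 0.0053·91.8^0.26·exp(0.059·87-1.5498) = 0.6177
  Sd branch = 0.01025·Sd^0.27·e^(0.036·RH+0.049·T) = 0.7541 μm/a
  sum: 0.6177 + 0.7541 → r_corr = 1.372 μm/a
zinc: f(T) = +0.038·(T−10) [T≤10 °C] = -0.4674
  Pd branch = 0.0129·Pd^0.44·e^(0.046·RH+f) = 3.231 μm/a
  Sd branch = 0.0175·Sd^0.57·e^(0.008·RH+0.085·T) = 0.4296 μm/a
  sum: 3.231 + 0.4296 → r_corr = 3.66 μm/a
Ordering by μm/a: zinc (3.66) > copper (1.37)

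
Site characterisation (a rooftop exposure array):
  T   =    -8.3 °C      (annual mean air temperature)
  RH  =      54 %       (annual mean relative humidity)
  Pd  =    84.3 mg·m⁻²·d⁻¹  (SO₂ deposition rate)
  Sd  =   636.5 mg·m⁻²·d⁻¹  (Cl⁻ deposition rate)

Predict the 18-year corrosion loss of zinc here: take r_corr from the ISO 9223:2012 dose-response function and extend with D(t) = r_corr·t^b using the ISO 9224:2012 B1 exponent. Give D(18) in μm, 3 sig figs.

D(18) = 11.2 μm

zinc: f(T) = +0.038·(T−10) [T≤10 °C] = -0.6954
  sulphur-dioxide contribution → 0.5429 μm/a
  chloride contribution → 0.5277 μm/a
  total first-year rate 1.071 μm/a
Power-law: D(18) = r_corr · 18^0.813
  D(18) = 1.071 × 18^0.813 = 1.071 × 10.48 = 11.23 μm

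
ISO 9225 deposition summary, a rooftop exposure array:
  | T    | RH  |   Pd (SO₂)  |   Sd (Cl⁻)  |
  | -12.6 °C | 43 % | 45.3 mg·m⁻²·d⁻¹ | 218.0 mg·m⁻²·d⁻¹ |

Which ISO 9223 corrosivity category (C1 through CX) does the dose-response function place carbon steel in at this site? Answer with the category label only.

C2

carbon steel: T≤10 °C ⇒ hinge +0.150·(-12.6−10) = -3.3900
  sulphur-dioxide contribution → 1.024 μm/a
  chloride contribution → 7.175 μm/a
  ⇒ r_corr(carbon steel) = 8.199 μm/a
8.2 μm/a falls in (1.3, 25] for carbon steel → category C2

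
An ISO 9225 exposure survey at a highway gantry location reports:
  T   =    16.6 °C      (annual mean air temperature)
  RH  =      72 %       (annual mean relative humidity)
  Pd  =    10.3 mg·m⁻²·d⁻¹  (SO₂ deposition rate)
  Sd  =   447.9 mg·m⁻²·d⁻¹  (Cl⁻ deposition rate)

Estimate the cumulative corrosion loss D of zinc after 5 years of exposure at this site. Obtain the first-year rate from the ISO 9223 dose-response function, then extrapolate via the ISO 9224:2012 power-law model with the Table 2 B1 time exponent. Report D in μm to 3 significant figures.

D(5) = 17.6 μm

zinc: temperature factor f = -0.071·(6.6) = -0.4686
  sulphur-dioxide contribution → 0.6182 μm/a
  chloride contribution → 4.141 μm/a
  ⇒ r_corr(zinc) = 4.76 μm/a
Power-law: D(5) = r_corr · 5^0.813
  D(5) = 4.76 × 5^0.813 = 4.76 × 3.701 = 17.61 μm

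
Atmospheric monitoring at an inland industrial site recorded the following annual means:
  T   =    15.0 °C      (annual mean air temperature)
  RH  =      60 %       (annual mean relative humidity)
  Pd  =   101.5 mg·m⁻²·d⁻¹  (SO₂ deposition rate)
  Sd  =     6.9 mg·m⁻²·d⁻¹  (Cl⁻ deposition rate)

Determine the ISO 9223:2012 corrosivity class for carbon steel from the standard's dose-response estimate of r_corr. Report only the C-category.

carbon steel: f(T) = -0.054·(T−10) [T>10 °C] = -0.2700
  SO₂ term: 1.77·101.5^0.52·exp(0.02·60-0.2700) = 49.57
  Sd branch = 0.102·Sd^0.62·e^(0.033·RH+0.04·T) = 4.458 μm/a
  sum: 49.57 + 4.458 → r_corr = 54.03 μm/a
Category bounds: 50…80 μm/a bracket r_corr ⇒ C4

C4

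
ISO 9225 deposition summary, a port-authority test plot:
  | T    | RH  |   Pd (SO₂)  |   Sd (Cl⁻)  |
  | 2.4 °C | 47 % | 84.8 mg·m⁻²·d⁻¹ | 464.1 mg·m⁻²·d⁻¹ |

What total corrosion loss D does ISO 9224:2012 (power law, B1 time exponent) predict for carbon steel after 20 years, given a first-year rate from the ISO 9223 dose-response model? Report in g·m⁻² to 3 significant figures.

carbon steel: temperature factor f = +0.150·(-7.6) = -1.1400
  Pd branch = 1.77·Pd^0.52·e^(0.02·RH+f) = 14.58 μm/a
  Cl⁻ term: 0.102·464.1^0.62·exp(0.033·47+0.04·2.4) = 23.83
  sum: 14.58 + 23.83 → r_corr = 38.42 μm/a
Long-term exponent b (ISO 9224 Table 2, B1) = 0.523
  D(20) = 38.42 × 20^0.523 = 38.42 × 4.791 = 184.1 μm
  Mass loss = 184.1 μm × 7.85 g/cm³ = 1445 g·m⁻²

D(20) = 1.44e+03 g·m⁻²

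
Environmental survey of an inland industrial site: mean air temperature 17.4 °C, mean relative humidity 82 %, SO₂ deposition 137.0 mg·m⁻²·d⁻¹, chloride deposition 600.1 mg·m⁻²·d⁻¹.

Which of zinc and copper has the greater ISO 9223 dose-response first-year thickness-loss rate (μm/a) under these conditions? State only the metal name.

zinc

zinc: temperature factor f = -0.071·(7.4) = -0.5254
  Pd branch = 0.0129·Pd^0.44·e^(0.046·RH+f) = 2.889 μm/a
  Sd branch = 0.0175·Sd^0.57·e^(0.008·RH+0.085·T) = 5.673 μm/a
  sum: 2.889 + 5.673 → r_corr = 8.562 μm/a
copper: f(T) = -0.080·(T−10) [T>10 °C] = -0.5920
  Pd branch = 0.0053·Pd^0.26·e^(0.059·RH+f) = 1.33 μm/a
  Cl⁻ term: 0.01025·600.1^0.27·exp(0.036·82+0.049·17.4) = 2.589
  r_corr = 1.33 + 2.589 = 3.919 μm/a
Ordering by μm/a: zinc (8.56) > copper (3.92)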